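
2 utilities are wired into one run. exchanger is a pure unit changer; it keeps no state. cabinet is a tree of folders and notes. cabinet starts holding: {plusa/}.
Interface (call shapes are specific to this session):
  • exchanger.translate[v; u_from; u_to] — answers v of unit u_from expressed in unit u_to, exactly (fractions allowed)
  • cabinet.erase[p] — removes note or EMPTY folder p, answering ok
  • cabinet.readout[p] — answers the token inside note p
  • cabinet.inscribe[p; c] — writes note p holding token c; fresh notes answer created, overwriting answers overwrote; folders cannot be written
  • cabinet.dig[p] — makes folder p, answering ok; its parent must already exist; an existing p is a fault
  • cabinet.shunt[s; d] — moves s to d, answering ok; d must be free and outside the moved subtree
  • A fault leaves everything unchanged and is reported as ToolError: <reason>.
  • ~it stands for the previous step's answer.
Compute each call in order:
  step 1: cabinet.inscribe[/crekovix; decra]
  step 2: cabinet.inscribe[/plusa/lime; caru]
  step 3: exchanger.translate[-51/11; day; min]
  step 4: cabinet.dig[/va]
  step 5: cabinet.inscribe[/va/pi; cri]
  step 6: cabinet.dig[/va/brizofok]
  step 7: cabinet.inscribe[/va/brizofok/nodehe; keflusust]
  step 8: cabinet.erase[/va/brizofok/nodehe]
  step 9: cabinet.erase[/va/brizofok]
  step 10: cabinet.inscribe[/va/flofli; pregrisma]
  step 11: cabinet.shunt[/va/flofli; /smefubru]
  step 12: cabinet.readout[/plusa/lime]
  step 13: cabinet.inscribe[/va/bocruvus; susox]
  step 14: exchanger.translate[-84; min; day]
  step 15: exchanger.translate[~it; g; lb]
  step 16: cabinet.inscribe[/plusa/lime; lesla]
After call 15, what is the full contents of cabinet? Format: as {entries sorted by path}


Answer: {crekovix=decra, plusa/, plusa/lime=caru, smefubru=pregrisma, va/, va/bocruvus=susox, va/pi=cri}

Derivation:
Step: inscribe[p: /crekovix; c: decra]
Result: created
Step: inscribe[p: /plusa/lime; c: caru]
Result: created
Step: translate[v: -51/11; u_from: day; u_to: min]
Result: -73440/11
Step: dig[p: /va]
Result: ok
Step: inscribe[p: /va/pi; c: cri]
Result: created
Step: dig[p: /va/brizofok]
Result: ok
Step: inscribe[p: /va/brizofok/nodehe; c: keflusust]
Result: created
Step: erase[p: /va/brizofok/nodehe]
Result: ok
Step: erase[p: /va/brizofok]
Result: ok
Step: inscribe[p: /va/flofli; c: pregrisma]
Result: created
Step: shunt[s: /va/flofli; d: /smefubru]
Result: ok
Step: readout[p: /plusa/lime]
Result: caru
Step: inscribe[p: /va/bocruvus; c: susox]
Result: created
Step: translate[v: -84; u_from: min; u_to: day]
Result: -7/120
Step: translate[v: ~it; u_from: g; u_to: lb]
Result: -2500/19439673
Step: inscribe[p: /plusa/lime; c: lesla]
Result: overwrote


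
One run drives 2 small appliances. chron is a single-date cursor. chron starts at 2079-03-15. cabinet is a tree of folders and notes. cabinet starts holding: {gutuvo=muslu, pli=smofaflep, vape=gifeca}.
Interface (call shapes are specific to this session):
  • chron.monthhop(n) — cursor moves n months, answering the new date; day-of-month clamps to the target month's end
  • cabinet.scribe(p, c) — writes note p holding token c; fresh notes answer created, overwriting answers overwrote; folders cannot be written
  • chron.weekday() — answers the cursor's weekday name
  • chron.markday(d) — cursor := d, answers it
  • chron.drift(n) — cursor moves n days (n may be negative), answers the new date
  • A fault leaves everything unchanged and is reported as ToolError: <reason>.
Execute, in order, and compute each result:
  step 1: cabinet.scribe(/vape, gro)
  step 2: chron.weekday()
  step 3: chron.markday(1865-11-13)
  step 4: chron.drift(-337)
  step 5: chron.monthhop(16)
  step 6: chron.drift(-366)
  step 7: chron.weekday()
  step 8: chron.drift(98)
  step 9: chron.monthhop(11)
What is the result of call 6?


Answer: 1865-04-10

Derivation:
Step: scribe[p='/vape'; c='gro']
Result: overwrote
Step: weekday[]
Result: Wednesday
Step: markday[d='1865-11-13']
Result: 1865-11-13
Step: drift[n='-337']
Result: 1864-12-11
Step: monthhop[n='16']
Result: 1866-04-11
Step: drift[n='-366']
Result: 1865-04-10
Step: weekday[]
Result: Monday
Step: drift[n='98']
Result: 1865-07-17
Step: monthhop[n='11']
Result: 1866-06-17


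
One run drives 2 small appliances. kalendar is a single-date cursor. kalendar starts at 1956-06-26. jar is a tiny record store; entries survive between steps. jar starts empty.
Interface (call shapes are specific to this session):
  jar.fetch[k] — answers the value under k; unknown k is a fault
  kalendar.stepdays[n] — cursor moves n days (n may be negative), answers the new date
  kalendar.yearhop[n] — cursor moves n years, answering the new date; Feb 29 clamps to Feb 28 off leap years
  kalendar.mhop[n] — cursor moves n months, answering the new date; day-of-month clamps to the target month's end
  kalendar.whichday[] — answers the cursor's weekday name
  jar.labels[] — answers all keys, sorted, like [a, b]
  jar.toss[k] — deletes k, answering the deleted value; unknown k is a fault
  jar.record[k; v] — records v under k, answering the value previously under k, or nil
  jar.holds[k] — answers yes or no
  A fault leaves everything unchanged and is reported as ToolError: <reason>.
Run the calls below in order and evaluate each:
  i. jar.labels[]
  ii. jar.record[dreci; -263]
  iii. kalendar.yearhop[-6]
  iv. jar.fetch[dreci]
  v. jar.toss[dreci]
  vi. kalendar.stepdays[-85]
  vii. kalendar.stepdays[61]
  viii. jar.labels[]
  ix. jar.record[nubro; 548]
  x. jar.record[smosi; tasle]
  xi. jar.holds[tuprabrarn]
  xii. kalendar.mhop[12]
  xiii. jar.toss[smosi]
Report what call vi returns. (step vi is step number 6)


Answer: 1950-04-02

Derivation:
I invoke jar.labels(), which returns [].
I use jar.record using k→dreci, v→-263: nil.
Then kalendar.yearhop using n→-6, which returns 1950-06-26.
I call jar.fetch using k→dreci, — result: -263.
Next I call jar.toss using k→dreci, and get -263.
Next I call kalendar.stepdays using n→-85, and observe 1950-04-02.
I call kalendar.stepdays using n→61, — result: 1950-06-02.
I run jar.labels, and see [].
Calling jar.record using k→nubro, v→548, and observe nil.
Calling jar.record using k→smosi, v→tasle, and get nil.
I call jar.holds using k→tuprabrarn, and observe no.
Calling kalendar.mhop using n→12, giving 1951-06-02.
I run jar.toss using k→smosi, and see tasle.


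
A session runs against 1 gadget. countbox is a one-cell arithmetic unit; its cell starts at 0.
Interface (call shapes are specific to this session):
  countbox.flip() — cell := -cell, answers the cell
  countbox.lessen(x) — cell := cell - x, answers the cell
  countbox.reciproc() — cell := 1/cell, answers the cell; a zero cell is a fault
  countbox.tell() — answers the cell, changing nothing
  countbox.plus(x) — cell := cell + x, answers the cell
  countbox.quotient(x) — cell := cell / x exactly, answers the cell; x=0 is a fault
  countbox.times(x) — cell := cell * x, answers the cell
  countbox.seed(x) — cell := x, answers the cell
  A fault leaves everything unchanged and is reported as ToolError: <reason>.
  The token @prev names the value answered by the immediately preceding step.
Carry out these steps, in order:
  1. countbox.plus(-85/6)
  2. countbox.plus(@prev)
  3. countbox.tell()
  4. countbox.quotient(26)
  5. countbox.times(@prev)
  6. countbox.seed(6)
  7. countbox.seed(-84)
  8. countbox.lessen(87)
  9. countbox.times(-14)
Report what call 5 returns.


Answer: 7225/6084

Derivation:
→ countbox.plus(-85/6)
← -85/6
→ countbox.plus(@prev)
← -85/3
→ countbox.tell()
← -85/3
→ countbox.quotient(26)
← -85/78
→ countbox.times(@prev)
← 7225/6084
→ countbox.seed(6)
← 6
→ countbox.seed(-84)
← -84
→ countbox.lessen(87)
← -171
→ countbox.times(-14)
← 2394


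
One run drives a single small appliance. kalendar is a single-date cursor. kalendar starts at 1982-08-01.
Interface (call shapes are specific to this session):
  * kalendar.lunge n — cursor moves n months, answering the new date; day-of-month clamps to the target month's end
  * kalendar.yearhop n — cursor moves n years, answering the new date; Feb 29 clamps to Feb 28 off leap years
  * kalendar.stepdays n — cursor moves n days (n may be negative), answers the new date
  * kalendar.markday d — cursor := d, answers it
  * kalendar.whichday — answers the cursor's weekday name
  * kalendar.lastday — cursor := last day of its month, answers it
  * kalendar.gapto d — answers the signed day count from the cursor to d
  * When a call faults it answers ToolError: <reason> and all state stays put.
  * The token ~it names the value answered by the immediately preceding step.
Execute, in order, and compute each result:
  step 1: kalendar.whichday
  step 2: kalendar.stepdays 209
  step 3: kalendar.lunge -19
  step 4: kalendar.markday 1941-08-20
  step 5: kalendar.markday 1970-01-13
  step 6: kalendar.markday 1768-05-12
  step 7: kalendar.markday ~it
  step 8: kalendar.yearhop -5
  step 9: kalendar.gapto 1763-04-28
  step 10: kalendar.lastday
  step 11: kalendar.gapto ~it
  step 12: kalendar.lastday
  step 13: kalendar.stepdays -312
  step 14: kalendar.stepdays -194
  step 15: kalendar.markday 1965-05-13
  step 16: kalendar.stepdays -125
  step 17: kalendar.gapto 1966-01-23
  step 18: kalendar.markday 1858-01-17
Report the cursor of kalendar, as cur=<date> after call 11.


·→ whichday()
·← Sunday
·→ stepdays(n: 209)
·← 1983-02-26
·→ lunge(n: -19)
·← 1981-07-26
·→ markday(d: 1941-08-20)
·← 1941-08-20
·→ markday(d: 1970-01-13)
·← 1970-01-13
·→ markday(d: 1768-05-12)
·← 1768-05-12
·→ markday(d: ~it)
·← 1768-05-12
·→ yearhop(n: -5)
·← 1763-05-12
·→ gapto(d: 1763-04-28)
·← -14
·→ lastday()
·← 1763-05-31
·→ gapto(d: ~it)
·← 0
·→ lastday()
·← 1763-05-31
·→ stepdays(n: -312)
·← 1762-07-23
·→ stepdays(n: -194)
·← 1762-01-10
·→ markday(d: 1965-05-13)
·← 1965-05-13
·→ stepdays(n: -125)
·← 1965-01-08
·→ gapto(d: 1966-01-23)
·← 380
·→ markday(d: 1858-01-17)
·← 1858-01-17

Answer: cur=1763-05-31


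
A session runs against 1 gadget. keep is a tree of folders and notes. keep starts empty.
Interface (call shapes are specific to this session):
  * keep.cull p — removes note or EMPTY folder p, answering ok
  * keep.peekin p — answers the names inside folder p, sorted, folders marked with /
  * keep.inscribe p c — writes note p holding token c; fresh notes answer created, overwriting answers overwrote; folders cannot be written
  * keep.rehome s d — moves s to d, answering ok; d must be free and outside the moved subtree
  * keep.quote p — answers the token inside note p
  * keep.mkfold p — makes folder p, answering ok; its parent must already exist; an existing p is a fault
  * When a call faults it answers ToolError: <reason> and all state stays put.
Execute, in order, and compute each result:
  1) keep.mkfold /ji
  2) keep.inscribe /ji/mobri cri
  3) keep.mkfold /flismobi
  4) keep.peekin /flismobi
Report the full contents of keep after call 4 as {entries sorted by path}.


-- 1. keep.mkfold(p: /ji) == ok
-- 2. keep.inscribe(p: /ji/mobri, c: cri) == created
-- 3. keep.mkfold(p: /flismobi) == ok
-- 4. keep.peekin(p: /flismobi) == []

Answer: {flismobi/, ji/, ji/mobri=cri}


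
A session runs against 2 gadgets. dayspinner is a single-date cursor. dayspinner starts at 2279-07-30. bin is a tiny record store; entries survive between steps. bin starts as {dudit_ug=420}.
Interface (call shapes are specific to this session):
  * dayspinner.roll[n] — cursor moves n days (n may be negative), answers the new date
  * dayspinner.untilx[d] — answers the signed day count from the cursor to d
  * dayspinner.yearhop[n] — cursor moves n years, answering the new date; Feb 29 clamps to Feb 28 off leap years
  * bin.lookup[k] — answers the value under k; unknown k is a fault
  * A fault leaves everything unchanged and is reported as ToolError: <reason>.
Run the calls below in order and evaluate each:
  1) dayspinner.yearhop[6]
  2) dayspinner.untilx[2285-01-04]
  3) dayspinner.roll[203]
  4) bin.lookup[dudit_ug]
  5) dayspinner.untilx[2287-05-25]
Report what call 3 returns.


> yearhop 6
  2285-07-30
> untilx 2285-01-04
  -207
> roll 203
  2286-02-18
> lookup dudit_ug
  420
> untilx 2287-05-25
  461

Answer: 2286-02-18


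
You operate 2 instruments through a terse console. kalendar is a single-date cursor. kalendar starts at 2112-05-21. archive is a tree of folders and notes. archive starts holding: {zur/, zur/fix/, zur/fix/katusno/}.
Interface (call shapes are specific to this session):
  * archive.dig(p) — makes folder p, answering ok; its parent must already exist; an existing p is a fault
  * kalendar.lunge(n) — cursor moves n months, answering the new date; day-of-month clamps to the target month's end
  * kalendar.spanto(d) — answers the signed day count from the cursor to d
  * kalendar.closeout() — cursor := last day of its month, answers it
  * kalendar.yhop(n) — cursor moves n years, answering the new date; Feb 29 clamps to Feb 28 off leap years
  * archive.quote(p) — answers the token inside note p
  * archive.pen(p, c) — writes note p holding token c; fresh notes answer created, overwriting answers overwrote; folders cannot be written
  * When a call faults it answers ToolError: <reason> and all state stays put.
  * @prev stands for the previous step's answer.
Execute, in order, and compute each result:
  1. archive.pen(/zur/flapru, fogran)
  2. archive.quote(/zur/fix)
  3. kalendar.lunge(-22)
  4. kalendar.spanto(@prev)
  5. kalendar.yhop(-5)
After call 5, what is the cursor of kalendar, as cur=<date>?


Answer: cur=2105-07-21

Derivation:
CALL pen[p=/zur/flapru; c=fogran]
RET  created
CALL quote[p=/zur/fix]
RET  ToolError: is a directory
CALL lunge[n=-22]
RET  2110-07-21
CALL spanto[d=@prev]
RET  0
CALL yhop[n=-5]
RET  2105-07-21


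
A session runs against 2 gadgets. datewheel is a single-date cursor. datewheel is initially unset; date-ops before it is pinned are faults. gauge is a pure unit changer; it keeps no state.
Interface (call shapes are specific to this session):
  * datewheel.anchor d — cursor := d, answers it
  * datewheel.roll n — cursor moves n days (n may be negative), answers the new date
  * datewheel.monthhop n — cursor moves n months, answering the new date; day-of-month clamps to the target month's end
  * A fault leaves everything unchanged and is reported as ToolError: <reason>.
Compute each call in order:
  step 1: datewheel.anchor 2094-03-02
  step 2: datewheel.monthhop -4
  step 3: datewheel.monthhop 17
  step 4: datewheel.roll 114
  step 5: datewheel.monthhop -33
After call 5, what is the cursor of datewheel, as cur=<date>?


;; 1. datewheel.anchor(2094-03-02) == 2094-03-02
;; 2. datewheel.monthhop(-4) == 2093-11-02
;; 3. datewheel.monthhop(17) == 2095-04-02
;; 4. datewheel.roll(114) == 2095-07-25
;; 5. datewheel.monthhop(-33) == 2092-10-25

Answer: cur=2092-10-25


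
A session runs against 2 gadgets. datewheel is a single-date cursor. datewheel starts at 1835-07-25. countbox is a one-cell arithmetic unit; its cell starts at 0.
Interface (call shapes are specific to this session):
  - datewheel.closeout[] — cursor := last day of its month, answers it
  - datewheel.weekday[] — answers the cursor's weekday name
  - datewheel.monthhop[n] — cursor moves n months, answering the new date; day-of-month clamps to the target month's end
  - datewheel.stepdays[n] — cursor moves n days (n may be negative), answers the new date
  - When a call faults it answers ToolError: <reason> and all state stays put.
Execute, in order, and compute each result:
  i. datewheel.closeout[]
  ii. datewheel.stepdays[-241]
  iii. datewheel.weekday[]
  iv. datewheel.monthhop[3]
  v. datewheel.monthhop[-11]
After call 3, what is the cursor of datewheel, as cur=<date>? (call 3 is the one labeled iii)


CALL datewheel.closeout[]
RET  1835-07-31
CALL datewheel.stepdays[-241]
RET  1834-12-02
CALL datewheel.weekday[]
RET  Tuesday
CALL datewheel.monthhop[3]
RET  1835-03-02
CALL datewheel.monthhop[-11]
RET  1834-04-02

Answer: cur=1834-12-02


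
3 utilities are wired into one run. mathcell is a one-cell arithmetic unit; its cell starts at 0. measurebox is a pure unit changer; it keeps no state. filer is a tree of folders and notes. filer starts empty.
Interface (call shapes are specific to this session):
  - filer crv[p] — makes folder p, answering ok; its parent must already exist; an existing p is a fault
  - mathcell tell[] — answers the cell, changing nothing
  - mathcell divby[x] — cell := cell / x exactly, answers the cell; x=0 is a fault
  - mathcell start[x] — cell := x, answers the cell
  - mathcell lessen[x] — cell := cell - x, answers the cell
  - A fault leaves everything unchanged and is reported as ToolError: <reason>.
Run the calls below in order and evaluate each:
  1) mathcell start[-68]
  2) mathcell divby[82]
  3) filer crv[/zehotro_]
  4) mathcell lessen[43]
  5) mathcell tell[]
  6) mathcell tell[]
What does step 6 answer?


! 1. mathcell start(x=-68) ~> -68
! 2. mathcell divby(x=82) ~> -34/41
! 3. filer crv(p=/zehotro_) ~> ok
! 4. mathcell lessen(x=43) ~> -1797/41
! 5. mathcell tell() ~> -1797/41
! 6. mathcell tell() ~> -1797/41

Answer: -1797/41


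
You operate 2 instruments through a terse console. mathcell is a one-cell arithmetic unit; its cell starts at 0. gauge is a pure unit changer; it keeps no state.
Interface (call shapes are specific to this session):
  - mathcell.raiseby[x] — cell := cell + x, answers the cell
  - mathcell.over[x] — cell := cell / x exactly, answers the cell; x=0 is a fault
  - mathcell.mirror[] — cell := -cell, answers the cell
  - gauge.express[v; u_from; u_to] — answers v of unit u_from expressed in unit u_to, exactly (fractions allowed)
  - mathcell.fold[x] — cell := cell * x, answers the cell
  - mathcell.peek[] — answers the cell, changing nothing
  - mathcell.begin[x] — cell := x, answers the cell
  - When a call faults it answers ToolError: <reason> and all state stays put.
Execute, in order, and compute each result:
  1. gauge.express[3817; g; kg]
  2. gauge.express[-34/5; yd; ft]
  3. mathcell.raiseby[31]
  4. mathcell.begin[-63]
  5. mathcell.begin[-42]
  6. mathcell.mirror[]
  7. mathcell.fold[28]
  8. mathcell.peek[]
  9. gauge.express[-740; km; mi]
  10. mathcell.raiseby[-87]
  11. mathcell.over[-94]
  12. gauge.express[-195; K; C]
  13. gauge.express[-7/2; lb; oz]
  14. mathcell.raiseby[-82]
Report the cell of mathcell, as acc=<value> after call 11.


==> gauge.express(v: 3817, u_from: g, u_to: kg)
<== 3817/1000
==> gauge.express(v: -34/5, u_from: yd, u_to: ft)
<== -102/5
==> mathcell.raiseby(x: 31)
<== 31
==> mathcell.begin(x: -63)
<== -63
==> mathcell.begin(x: -42)
<== -42
==> mathcell.mirror()
<== 42
==> mathcell.fold(x: 28)
<== 1176
==> mathcell.peek()
<== 1176
==> gauge.express(v: -740, u_from: km, u_to: mi)
<== -5781250/12573
==> mathcell.raiseby(x: -87)
<== 1089
==> mathcell.over(x: -94)
<== -1089/94
==> gauge.express(v: -195, u_from: K, u_to: C)
<== -9363/20
==> gauge.express(v: -7/2, u_from: lb, u_to: oz)
<== -56
==> mathcell.raiseby(x: -82)
<== -8797/94

Answer: acc=-1089/94


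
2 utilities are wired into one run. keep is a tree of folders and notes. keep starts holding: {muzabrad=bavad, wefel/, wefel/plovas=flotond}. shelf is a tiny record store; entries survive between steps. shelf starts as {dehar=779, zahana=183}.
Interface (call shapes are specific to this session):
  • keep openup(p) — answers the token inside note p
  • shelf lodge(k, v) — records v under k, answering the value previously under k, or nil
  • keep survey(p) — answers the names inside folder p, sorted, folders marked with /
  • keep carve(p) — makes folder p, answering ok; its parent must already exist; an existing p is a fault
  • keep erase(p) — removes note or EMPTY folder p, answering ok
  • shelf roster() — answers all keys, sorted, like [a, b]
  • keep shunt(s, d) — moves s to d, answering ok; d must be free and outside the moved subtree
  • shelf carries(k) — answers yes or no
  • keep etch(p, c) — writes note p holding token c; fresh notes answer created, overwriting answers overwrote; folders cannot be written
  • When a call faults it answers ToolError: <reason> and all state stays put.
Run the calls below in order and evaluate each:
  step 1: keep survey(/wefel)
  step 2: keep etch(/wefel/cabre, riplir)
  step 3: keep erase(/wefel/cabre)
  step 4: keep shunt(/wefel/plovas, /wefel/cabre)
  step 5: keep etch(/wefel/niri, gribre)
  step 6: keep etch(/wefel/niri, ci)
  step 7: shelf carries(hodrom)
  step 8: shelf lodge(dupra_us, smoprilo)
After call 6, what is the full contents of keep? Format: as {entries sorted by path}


Answer: {muzabrad=bavad, wefel/, wefel/cabre=flotond, wefel/niri=ci}

Derivation:
-> keep survey(p: /wefel)
<- [plovas]
-> keep etch(p: /wefel/cabre, c: riplir)
<- created
-> keep erase(p: /wefel/cabre)
<- ok
-> keep shunt(s: /wefel/plovas, d: /wefel/cabre)
<- ok
-> keep etch(p: /wefel/niri, c: gribre)
<- created
-> keep etch(p: /wefel/niri, c: ci)
<- overwrote
-> shelf carries(k: hodrom)
<- no
-> shelf lodge(k: dupra_us, v: smoprilo)
<- nil


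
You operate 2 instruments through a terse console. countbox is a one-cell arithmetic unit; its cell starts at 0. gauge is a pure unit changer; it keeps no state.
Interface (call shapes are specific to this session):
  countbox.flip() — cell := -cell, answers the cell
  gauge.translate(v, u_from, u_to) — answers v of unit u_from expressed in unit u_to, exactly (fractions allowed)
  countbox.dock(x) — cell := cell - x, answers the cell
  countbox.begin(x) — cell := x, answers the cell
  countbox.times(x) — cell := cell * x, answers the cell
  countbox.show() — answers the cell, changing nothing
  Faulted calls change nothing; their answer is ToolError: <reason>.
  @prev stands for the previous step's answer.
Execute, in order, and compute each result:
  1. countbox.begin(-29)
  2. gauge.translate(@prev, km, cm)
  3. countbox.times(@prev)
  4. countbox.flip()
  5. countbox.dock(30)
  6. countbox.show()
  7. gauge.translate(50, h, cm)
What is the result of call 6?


Next I call begin(x→-29), which returns -29.
I try translate(v→@prev, u_from→km, u_to→cm), giving -2900000.
Using times(x→@prev), → 84100000.
I run flip(), which returns -84100000.
Next I call dock(x→30), and observe -84100030.
I invoke show, yielding -84100030.
Invoking translate(v→50, u_from→h, u_to→cm): ToolError: incompatible units.

Answer: -84100030


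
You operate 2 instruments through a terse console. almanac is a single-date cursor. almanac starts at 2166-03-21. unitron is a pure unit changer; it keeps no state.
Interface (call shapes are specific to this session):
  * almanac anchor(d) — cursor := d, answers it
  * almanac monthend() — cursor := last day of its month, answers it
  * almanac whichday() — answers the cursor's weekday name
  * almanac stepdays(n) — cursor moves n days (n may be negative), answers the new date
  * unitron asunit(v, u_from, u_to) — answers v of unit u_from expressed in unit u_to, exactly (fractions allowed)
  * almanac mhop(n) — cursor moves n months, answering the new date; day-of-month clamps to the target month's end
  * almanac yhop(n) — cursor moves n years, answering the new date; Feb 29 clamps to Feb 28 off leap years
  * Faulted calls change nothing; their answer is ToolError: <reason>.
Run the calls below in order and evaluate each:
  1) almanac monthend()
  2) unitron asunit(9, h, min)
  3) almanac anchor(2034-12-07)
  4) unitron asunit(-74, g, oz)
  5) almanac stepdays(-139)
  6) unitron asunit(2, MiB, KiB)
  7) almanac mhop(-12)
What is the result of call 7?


Answer: 2033-07-21

Derivation:
[in] almanac monthend
:: 2166-03-31
[in] unitron asunit v='9' u_from='h' u_to='min'
:: 540
[in] almanac anchor d='2034-12-07'
:: 2034-12-07
[in] unitron asunit v='-74' u_from='g' u_to='oz'
:: -118400000/45359237
[in] almanac stepdays n='-139'
:: 2034-07-21
[in] unitron asunit v='2' u_from='MiB' u_to='KiB'
:: 2048
[in] almanac mhop n='-12'
:: 2033-07-21


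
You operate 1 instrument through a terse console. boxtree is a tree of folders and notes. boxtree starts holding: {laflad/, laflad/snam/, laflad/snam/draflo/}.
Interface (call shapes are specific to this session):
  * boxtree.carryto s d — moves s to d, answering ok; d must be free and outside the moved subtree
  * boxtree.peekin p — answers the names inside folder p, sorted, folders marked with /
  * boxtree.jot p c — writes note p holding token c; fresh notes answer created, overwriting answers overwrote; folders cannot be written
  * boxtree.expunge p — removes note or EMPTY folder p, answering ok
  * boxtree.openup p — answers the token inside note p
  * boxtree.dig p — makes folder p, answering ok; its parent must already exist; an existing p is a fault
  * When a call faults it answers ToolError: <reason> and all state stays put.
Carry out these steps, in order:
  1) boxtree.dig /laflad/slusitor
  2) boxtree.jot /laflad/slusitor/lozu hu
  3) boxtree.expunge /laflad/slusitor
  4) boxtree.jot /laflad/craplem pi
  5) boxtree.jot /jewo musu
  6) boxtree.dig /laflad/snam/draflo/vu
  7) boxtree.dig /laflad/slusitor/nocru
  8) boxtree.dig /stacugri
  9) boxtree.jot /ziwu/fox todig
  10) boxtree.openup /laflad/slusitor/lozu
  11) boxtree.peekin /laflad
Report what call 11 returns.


-- boxtree.dig(/laflad/slusitor) => ok
-- boxtree.jot(/laflad/slusitor/lozu, hu) => created
-- boxtree.expunge(/laflad/slusitor) => ToolError: not empty
-- boxtree.jot(/laflad/craplem, pi) => created
-- boxtree.jot(/jewo, musu) => created
-- boxtree.dig(/laflad/snam/draflo/vu) => ok
-- boxtree.dig(/laflad/slusitor/nocru) => ok
-- boxtree.dig(/stacugri) => ok
-- boxtree.jot(/ziwu/fox, todig) => ToolError: no parent
-- boxtree.openup(/laflad/slusitor/lozu) => hu
-- boxtree.peekin(/laflad) => [craplem, slusitor/, snam/]

Answer: [craplem, slusitor/, snam/]


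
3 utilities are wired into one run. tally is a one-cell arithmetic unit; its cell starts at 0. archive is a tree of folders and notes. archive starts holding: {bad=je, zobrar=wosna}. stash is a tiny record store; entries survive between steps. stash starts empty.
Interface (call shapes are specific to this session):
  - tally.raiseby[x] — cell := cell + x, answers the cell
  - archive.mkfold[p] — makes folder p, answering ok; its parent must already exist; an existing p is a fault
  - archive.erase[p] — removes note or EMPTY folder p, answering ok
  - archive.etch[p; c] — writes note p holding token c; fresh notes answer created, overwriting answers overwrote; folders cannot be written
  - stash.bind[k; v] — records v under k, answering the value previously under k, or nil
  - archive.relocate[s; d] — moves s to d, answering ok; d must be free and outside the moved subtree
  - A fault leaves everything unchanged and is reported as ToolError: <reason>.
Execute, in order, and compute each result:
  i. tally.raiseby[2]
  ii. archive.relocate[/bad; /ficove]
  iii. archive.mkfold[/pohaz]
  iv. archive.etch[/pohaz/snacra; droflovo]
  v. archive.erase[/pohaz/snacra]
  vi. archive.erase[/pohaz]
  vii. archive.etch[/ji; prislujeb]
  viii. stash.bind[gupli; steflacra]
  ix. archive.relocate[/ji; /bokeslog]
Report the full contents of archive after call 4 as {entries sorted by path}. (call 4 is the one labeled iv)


Step: tally.raiseby[x→2]
Result: 2
Step: archive.relocate[s→/bad; d→/ficove]
Result: ok
Step: archive.mkfold[p→/pohaz]
Result: ok
Step: archive.etch[p→/pohaz/snacra; c→droflovo]
Result: created
Step: archive.erase[p→/pohaz/snacra]
Result: ok
Step: archive.erase[p→/pohaz]
Result: ok
Step: archive.etch[p→/ji; c→prislujeb]
Result: created
Step: stash.bind[k→gupli; v→steflacra]
Result: nil
Step: archive.relocate[s→/ji; d→/bokeslog]
Result: ok

Answer: {ficove=je, pohaz/, pohaz/snacra=droflovo, zobrar=wosna}


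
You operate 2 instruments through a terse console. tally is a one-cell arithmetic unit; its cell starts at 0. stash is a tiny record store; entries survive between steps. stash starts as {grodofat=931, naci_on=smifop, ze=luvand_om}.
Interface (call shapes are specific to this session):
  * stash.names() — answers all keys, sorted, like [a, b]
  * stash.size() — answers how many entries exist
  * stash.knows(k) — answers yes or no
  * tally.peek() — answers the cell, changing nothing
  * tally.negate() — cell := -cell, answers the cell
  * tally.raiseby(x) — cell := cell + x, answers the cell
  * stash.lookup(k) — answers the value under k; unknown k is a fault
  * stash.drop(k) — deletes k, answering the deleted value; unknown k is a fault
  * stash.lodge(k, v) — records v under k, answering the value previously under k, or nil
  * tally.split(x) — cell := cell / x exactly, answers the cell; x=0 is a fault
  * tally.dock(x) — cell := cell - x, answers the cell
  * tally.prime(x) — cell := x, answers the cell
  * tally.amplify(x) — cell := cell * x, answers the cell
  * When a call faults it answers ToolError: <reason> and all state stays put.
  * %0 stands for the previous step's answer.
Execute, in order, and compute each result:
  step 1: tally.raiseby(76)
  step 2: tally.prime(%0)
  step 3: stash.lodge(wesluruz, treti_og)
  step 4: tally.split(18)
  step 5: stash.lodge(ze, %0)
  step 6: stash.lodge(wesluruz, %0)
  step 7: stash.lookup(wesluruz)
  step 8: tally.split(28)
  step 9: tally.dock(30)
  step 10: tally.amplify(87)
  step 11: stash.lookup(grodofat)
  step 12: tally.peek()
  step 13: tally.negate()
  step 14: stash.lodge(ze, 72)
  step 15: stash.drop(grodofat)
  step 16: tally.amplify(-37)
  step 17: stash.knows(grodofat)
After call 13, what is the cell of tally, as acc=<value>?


I use tally.raiseby with x='76', and get 76.
Calling tally.prime with x='%0': 76.
Calling stash.lodge with k='wesluruz', v='treti_og', and see nil.
Then tally.split with x='18', and see 38/9.
I try stash.lodge with k='ze', v='%0', yielding luvand_om.
Next I call stash.lodge with k='wesluruz', v='%0', and get treti_og.
Calling stash.lookup with k='wesluruz', — result: luvand_om.
Now I run tally.split with x='28', yielding 19/126.
I invoke tally.dock with x='30', which returns -3761/126.
Now I run tally.amplify with x='87', and get -109069/42.
Invoking stash.lookup with k='grodofat', which returns 931.
I run tally.peek, and see -109069/42.
Now I run tally.negate(), — result: 109069/42.
I try stash.lodge with k='ze', v='72', and observe 38/9.
I try stash.drop with k='grodofat', → 931.
I invoke tally.amplify with x='-37', and get -4035553/42.
Using stash.knows with k='grodofat', — result: no.

Answer: acc=109069/42


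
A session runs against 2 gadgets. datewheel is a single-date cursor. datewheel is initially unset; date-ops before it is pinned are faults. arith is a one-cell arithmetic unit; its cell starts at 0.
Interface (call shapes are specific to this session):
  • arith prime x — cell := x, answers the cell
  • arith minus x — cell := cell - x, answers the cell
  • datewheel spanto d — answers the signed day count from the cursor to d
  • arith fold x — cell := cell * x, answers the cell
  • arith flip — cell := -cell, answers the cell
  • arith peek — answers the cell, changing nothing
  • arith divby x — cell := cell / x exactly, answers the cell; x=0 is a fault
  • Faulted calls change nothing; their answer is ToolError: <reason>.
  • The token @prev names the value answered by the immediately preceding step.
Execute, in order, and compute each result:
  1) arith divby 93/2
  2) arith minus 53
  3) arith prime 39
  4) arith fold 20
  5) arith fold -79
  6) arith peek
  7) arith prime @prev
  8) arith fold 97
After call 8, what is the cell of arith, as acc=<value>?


Answer: acc=-5977140

Derivation:
Do: arith divby[x='93/2']
See: 0
Do: arith minus[x='53']
See: -53
Do: arith prime[x='39']
See: 39
Do: arith fold[x='20']
See: 780
Do: arith fold[x='-79']
See: -61620
Do: arith peek[]
See: -61620
Do: arith prime[x='@prev']
See: -61620
Do: arith fold[x='97']
See: -5977140


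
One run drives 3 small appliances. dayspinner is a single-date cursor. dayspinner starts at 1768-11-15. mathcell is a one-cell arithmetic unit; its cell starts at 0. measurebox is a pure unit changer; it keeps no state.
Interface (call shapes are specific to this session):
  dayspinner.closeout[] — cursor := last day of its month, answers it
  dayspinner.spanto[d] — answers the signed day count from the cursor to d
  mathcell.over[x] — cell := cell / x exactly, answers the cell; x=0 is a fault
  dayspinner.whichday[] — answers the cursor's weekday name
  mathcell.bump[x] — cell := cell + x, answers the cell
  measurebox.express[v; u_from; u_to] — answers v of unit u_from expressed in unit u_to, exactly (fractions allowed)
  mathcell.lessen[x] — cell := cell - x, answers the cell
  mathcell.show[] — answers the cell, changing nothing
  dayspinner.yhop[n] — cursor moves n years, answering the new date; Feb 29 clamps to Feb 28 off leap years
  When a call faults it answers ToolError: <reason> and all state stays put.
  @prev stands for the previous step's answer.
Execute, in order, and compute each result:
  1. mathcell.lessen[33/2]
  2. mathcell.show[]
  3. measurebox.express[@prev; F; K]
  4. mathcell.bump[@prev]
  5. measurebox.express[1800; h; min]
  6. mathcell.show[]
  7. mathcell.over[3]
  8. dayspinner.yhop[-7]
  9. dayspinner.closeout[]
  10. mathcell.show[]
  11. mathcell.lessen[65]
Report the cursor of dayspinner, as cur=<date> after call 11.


Answer: cur=1761-11-30

Derivation:
>> lessen(33/2)
<< -33/2
>> show()
<< -33/2
>> express(@prev, F, K)
<< 44317/180
>> bump(@prev)
<< 41347/180
>> express(1800, h, min)
<< 108000
>> show()
<< 41347/180
>> over(3)
<< 41347/540
>> yhop(-7)
<< 1761-11-15
>> closeout()
<< 1761-11-30
>> show()
<< 41347/540
>> lessen(65)
<< 6247/540


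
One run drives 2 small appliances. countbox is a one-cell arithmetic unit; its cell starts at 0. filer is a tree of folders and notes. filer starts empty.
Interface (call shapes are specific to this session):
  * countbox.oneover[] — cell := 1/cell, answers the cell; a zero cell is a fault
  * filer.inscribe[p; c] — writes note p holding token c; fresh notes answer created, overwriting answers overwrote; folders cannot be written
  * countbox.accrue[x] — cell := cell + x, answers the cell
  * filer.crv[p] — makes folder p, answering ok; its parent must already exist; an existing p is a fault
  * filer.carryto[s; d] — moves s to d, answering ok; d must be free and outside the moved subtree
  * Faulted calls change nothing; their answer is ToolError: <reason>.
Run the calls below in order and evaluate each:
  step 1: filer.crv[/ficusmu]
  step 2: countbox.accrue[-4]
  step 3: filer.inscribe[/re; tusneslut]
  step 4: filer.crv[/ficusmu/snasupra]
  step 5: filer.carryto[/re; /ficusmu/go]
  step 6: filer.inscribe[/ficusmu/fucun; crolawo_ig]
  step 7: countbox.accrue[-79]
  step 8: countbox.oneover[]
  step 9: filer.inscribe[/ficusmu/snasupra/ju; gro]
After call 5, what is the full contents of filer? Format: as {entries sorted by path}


Answer: {ficusmu/, ficusmu/go=tusneslut, ficusmu/snasupra/}

Derivation:
Calling filer.crv(p→/ficusmu), and get ok.
Using countbox.accrue(x→-4), — result: -4.
Now I run filer.inscribe(p→/re, c→tusneslut), giving created.
Then filer.crv(p→/ficusmu/snasupra), yielding ok.
Invoking filer.carryto(s→/re, d→/ficusmu/go), giving ok.
I invoke filer.inscribe(p→/ficusmu/fucun, c→crolawo_ig), and see created.
Next I call countbox.accrue(x→-79), which returns -83.
Now I run countbox.oneover, giving -1/83.
I try filer.inscribe(p→/ficusmu/snasupra/ju, c→gro), yielding created.


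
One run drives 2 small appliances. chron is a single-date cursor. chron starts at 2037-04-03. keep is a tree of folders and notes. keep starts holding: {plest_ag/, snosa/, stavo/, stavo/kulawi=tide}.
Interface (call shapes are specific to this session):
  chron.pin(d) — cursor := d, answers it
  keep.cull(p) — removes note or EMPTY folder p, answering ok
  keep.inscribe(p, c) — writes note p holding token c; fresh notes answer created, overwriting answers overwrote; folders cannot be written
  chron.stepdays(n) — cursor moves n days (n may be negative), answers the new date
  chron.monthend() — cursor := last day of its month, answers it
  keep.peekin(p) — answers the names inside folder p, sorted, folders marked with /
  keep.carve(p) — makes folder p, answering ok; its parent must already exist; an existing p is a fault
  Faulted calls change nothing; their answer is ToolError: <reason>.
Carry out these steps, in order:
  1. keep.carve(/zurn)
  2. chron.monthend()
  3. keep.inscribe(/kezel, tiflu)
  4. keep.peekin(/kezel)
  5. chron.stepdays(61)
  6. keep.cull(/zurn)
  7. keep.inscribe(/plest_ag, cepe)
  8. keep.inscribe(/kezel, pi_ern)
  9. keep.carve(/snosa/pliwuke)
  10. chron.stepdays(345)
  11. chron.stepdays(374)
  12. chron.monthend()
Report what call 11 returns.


Answer: 2039-06-19

Derivation:
Act: carve[/zurn]
Obs: ok
Act: monthend[]
Obs: 2037-04-30
Act: inscribe[/kezel; tiflu]
Obs: created
Act: peekin[/kezel]
Obs: ToolError: not a directory
Act: stepdays[61]
Obs: 2037-06-30
Act: cull[/zurn]
Obs: ok
Act: inscribe[/plest_ag; cepe]
Obs: ToolError: is a directory
Act: inscribe[/kezel; pi_ern]
Obs: overwrote
Act: carve[/snosa/pliwuke]
Obs: ok
Act: stepdays[345]
Obs: 2038-06-10
Act: stepdays[374]
Obs: 2039-06-19
Act: monthend[]
Obs: 2039-06-30


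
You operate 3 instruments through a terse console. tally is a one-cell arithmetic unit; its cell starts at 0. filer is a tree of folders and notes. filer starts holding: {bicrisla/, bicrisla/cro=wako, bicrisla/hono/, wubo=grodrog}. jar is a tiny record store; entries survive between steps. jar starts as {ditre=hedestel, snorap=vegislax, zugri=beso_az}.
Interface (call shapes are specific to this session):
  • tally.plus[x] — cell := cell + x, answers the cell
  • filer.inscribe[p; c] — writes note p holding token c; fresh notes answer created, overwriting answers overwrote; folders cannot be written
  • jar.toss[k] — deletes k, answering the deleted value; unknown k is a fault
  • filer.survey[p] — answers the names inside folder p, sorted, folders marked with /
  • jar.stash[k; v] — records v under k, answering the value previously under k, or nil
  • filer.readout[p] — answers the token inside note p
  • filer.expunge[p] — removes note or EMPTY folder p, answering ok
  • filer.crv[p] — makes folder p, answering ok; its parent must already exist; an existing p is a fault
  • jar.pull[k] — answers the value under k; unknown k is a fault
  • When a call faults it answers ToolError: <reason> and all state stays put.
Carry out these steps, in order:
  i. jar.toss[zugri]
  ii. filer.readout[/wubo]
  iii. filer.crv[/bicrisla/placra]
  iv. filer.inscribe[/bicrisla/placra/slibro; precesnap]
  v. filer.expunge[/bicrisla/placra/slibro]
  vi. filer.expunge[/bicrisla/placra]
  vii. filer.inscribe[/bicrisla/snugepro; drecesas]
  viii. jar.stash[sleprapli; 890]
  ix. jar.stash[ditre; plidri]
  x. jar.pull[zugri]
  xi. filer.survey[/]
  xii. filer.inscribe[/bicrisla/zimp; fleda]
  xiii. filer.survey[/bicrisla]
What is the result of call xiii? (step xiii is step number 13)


Answer: [cro, hono/, snugepro, zimp]

Derivation:
-> jar.toss(zugri)
<- beso_az
-> filer.readout(/wubo)
<- grodrog
-> filer.crv(/bicrisla/placra)
<- ok
-> filer.inscribe(/bicrisla/placra/slibro, precesnap)
<- created
-> filer.expunge(/bicrisla/placra/slibro)
<- ok
-> filer.expunge(/bicrisla/placra)
<- ok
-> filer.inscribe(/bicrisla/snugepro, drecesas)
<- created
-> jar.stash(sleprapli, 890)
<- nil
-> jar.stash(ditre, plidri)
<- hedestel
-> jar.pull(zugri)
<- ToolError: no such key zugri
-> filer.survey(/)
<- [bicrisla/, wubo]
-> filer.inscribe(/bicrisla/zimp, fleda)
<- created
-> filer.survey(/bicrisla)
<- [cro, hono/, snugepro, zimp]


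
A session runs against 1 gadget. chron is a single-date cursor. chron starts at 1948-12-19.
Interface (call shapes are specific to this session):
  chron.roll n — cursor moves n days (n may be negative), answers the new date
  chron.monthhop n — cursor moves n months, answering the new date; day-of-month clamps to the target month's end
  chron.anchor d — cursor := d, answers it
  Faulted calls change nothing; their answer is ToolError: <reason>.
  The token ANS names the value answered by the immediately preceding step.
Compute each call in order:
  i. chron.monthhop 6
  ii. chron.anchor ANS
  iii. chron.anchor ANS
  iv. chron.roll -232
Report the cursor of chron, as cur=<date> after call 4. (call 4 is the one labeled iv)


Next I call chron.monthhop using n→6, yielding 1949-06-19.
Next I call chron.anchor using d→ANS, giving 1949-06-19.
Now I run chron.anchor using d→ANS, and see 1949-06-19.
I call chron.roll using n→-232: 1948-10-30.

Answer: cur=1948-10-30
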